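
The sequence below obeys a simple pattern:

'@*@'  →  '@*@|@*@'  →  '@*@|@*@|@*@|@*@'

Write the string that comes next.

@*@|@*@|@*@|@*@|@*@|@*@|@*@|@*@

Each string is two copies of the previous one joined by '|'.
One more doubling of @*@|@*@|@*@|@*@ gives the answer.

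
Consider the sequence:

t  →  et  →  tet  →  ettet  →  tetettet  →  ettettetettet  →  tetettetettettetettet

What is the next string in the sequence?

Each term (from the third on) is the two preceding terms concatenated in order: term 3 = t·et = tet.
Continuing: ettettetettet · tetettetettettetettet gives term 8.

ettettetettettetettetettettetettet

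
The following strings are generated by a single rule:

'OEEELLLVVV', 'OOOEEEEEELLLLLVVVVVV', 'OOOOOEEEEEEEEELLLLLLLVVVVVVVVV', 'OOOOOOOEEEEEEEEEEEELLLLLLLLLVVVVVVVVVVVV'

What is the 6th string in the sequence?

OOOOOOOOOOOEEEEEEEEEEEEEEEEEELLLLLLLLLLLLLVVVVVVVVVVVVVVVVVV

Reading off run lengths: O runs 1, 3, 5, 7; E runs 3, 6, 9, 12; L runs 3, 5, 7, 9; V runs 3, 6, 9, 12 — each is linear in n (n = 1, 2, …).
At n = 6 the blocks have lengths 11, 18, 13, 18.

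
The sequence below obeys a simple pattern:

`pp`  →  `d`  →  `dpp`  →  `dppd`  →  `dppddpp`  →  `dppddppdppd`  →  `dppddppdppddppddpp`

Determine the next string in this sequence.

This is a Fibonacci-style word recurrence s(k) = s(k−1)·s(k−2): e.g. d·pp = dpp.
Continuing: dppddppdppddppddpp · dppddppdppd gives term 8.

dppddppdppddppddppdppddppdppd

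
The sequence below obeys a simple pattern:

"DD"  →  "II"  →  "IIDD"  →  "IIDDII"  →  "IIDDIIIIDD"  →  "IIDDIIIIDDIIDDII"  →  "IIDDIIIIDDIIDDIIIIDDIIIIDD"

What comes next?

IIDDIIIIDDIIDDIIIIDDIIIIDDIIDDIIIIDDIIDDII

This is a Fibonacci-style word recurrence s(k) = s(k−1)·s(k−2): e.g. II·DD = IIDD.
The next term joins IIDDIIIIDDIIDDIIIIDDIIIIDD and IIDDIIIIDDIIDDII.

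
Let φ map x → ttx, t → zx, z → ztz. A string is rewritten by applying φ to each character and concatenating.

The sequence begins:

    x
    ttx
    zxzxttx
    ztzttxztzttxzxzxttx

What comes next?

Rewriting the 19 symbols of ztzttxztzttxzxzxttx one by one yields ztz zx ztz zx zx ttx ztz zx ztz zx zx ttx ztz ttx ztz ttx zx zx ttx; concatenated:

ztzzxztzzxzxttxztzzxztzzxzxttxztzttxztzttxzxzxttx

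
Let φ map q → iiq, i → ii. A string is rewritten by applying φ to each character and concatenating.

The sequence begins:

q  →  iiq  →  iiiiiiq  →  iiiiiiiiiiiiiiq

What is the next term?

iiiiiiiiiiiiiiiiiiiiiiiiiiiiiiq

Replace each of the 15 characters of iiiiiiiiiiiiiiq in place — ii ii ii ii ii ii ii ii ii ii ii ii ii ii iiq — and concatenate.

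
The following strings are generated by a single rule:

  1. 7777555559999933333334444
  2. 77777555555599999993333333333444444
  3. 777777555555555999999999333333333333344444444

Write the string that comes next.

Term n consists of n+2 7's, followed by 2n+1 5's, followed by 2n+1 9's, followed by 3n+1 3's, followed by 2n 4's, where the shown terms are n = 2, 3, 4.
Setting n = 5 gives 7, 11, 11, 16, 10 characters in each block.

7777777555555555559999999999933333333333333334444444444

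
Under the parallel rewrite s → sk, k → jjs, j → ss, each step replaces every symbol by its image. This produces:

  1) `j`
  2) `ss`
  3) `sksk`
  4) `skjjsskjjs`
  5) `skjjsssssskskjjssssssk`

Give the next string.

Replace each of the 22 characters of skjjsssssskskjjssssssk in place — sk jjs ss ss sk sk sk sk sk sk jjs sk jjs ss ss sk sk sk sk sk sk jjs — and concatenate.

skjjsssssskskskskskskjjsskjjsssssskskskskskskjjs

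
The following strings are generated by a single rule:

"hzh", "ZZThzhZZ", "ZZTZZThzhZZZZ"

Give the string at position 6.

Each term wraps the previous one in ZZT on the left and ZZ on the right.
From ZZTZZThzhZZZZ, 3 further steps: ZZTZZThzhZZZZ → ZZTZZTZZThzhZZZZZZ → ZZTZZTZZTZZThzhZZZZZZZZ → (answer).

ZZTZZTZZTZZTZZThzhZZZZZZZZZZ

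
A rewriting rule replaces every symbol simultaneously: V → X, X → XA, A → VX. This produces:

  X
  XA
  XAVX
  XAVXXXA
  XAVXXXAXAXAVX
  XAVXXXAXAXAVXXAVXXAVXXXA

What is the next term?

XAVXXXAXAXAVXXAVXXAVXXXAXAVXXXAXAVXXXAXAXAVX

φ(XAVXXXAXAXAVXXAVXXAVXXXA) expands symbol-by-symbol to XA VX X XA XA XA VX XA VX XA VX X XA XA VX X XA XA VX X XA XA XA VX; joining the 24 pieces gives the next term.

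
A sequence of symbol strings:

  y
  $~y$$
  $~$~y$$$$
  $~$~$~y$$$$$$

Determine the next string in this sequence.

s(k+1) = $~·s(k)·$$, so each term gains $~ as a prefix and $$ as a suffix.
So the next term is $~·$~$~$~y$$$$$$·$$.

$~$~$~$~y$$$$$$$$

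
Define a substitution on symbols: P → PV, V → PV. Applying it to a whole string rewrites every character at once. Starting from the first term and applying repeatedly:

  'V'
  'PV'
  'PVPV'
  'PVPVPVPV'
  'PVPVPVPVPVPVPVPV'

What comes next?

PVPVPVPVPVPVPVPVPVPVPVPVPVPVPVPV

Applying the rule to each of the 16 symbols of PVPVPVPVPVPVPVPV gives the pieces PV PV PV PV PV PV PV PV PV PV PV PV PV PV PV PV, which concatenate to the answer.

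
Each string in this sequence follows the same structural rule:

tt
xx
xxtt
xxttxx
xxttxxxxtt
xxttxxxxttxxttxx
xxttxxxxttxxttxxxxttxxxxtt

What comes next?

xxttxxxxttxxttxxxxttxxxxttxxttxxxxttxxttxx

Each term (from the third on) is the previous term followed by the one before it: term 3 = xx·tt = xxtt.
Continuing: xxttxxxxttxxttxxxxttxxxxtt · xxttxxxxttxxttxx gives term 8.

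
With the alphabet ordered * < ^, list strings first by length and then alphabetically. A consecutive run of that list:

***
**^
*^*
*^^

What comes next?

^**

Find the rightmost character of *^^ below ^, bump it to the next letter, and reset everything to its right to *.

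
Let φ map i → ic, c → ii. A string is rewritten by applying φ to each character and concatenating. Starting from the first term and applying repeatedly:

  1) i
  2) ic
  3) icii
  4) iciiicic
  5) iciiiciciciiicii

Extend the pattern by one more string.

iciiiciciciiiciiiciiiciciciiicic

φ(iciiiciciciiicii) expands symbol-by-symbol to ic ii ic ic ic ii ic ii ic ii ic ic ic ii ic ic; joining the 16 pieces gives the next term.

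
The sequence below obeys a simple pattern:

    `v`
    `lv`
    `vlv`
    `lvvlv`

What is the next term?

Each term (from the third on) is the two preceding terms concatenated in order: term 3 = v·lv = vlv.
The next term joins vlv and lvvlv.

vlvlvvlv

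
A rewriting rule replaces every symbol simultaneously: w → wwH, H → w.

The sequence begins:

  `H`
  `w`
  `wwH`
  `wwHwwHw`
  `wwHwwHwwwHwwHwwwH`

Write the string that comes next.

Rewriting the 17 symbols of wwHwwHwwwHwwHwwwH one by one yields wwH wwH w wwH wwH w wwH wwH wwH w wwH wwH w wwH wwH wwH w; concatenated:

wwHwwHwwwHwwHwwwHwwHwwHwwwHwwHwwwHwwHwwHw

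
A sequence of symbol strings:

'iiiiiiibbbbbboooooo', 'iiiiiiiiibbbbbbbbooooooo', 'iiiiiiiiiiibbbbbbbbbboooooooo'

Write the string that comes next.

Each string has the form i^{2n+1} b^{2n} o^{n+3}, where the shown terms are n = 3, 4, 5.
At n = 6 the blocks have lengths 13, 12, 9.

iiiiiiiiiiiiibbbbbbbbbbbbooooooooo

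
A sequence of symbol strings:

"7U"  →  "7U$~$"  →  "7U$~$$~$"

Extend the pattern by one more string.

7U$~$$~$$~$

The strings grow by a fixed suffix $~$ each time.
So the next term is 7U$~$$~$·$~$.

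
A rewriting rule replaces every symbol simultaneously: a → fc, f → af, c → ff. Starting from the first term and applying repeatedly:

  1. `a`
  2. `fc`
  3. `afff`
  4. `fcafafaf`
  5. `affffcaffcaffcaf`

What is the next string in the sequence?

Rewriting the 16 symbols of affffcaffcaffcaf one by one yields fc af af af af ff fc af af ff fc af af ff fc af; concatenated:

fcafafafaffffcafaffffcafaffffcaf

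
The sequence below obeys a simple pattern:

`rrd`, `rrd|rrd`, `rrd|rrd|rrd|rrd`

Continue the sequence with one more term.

Each string is two copies of the previous one joined by '|'.
Doubling rrd|rrd|rrd|rrd with '|' between the halves:

rrd|rrd|rrd|rrd|rrd|rrd|rrd|rrd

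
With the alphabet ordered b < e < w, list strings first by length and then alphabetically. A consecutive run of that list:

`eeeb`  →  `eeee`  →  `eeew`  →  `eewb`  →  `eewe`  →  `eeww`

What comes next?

The successor of eeww increments the rightmost position that isn't already w and resets every position after it to b.

ewbb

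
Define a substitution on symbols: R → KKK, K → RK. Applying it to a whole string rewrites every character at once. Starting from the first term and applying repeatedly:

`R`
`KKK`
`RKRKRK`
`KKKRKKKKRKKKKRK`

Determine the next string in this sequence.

RKRKRKKKKRKRKRKRKKKKRKRKRKRKKKKRK

Replace each of the 15 characters of KKKRKKKKRKKKKRK in place — RK RK RK KKK RK RK RK RK KKK RK RK RK RK KKK RK — and concatenate.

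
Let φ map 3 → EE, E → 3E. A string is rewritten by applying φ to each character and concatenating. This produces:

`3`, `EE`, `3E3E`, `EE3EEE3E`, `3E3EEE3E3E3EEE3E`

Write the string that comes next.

EE3EEE3E3E3EEE3EEE3EEE3E3E3EEE3E

Applying the rule to each of the 16 symbols of 3E3EEE3E3E3EEE3E gives the pieces EE 3E EE 3E 3E 3E EE 3E EE 3E EE 3E 3E 3E EE 3E, which concatenate to the answer.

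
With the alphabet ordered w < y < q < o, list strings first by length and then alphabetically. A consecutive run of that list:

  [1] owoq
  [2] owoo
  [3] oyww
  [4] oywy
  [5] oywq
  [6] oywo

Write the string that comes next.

oyyw

Treat oywo as a base-4 numeral over the given alphabet and add one, carrying through any trailing o's.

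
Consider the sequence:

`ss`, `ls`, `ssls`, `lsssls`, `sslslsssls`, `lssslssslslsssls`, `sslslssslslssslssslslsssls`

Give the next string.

lssslssslslssslssslslssslslssslssslslsssls

This is a Fibonacci-style word recurrence s(k) = s(k−2)·s(k−1): e.g. ss·ls = ssls.
So term 8 is lssslssslslsssls·sslslssslslssslssslslsssls.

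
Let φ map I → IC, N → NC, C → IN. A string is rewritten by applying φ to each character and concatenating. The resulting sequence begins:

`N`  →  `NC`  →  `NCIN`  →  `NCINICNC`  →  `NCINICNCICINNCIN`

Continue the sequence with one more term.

NCINICNCICINNCINICINICNCNCINICNC

Applying the rule to each of the 16 symbols of NCINICNCICINNCIN gives the pieces NC IN IC NC IC IN NC IN IC IN IC NC NC IN IC NC, which concatenate to the answer.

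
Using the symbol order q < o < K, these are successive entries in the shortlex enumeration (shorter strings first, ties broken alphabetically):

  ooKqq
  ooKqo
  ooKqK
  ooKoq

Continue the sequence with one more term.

ooKoo

Find the rightmost character of ooKoq below K, bump it to the next letter, and reset everything to its right to q.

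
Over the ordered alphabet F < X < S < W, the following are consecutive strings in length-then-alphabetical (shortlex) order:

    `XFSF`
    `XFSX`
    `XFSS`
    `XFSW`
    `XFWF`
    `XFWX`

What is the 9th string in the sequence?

Advancing 3 positions from XFWX through XFWX → XFWS → XFWW reaches term 9.

XXFF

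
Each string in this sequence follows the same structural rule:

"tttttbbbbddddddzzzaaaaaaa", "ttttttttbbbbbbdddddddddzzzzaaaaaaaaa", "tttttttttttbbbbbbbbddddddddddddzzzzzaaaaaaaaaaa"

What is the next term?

ttttttttttttttbbbbbbbbbbdddddddddddddddzzzzzzaaaaaaaaaaaaa

Each string has the form t^{3n-1} b^{2n} d^{3n} z^{n+1} a^{2n+3}, where the shown terms are n = 2, 3, 4.
Setting n = 5 gives 14, 10, 15, 6, 13 characters in each block.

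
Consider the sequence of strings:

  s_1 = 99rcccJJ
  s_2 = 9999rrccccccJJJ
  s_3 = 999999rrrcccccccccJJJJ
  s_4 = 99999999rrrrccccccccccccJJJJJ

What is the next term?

9999999999rrrrrcccccccccccccccJJJJJJ

The n-th term is 2n 9's then n r's then 3n c's then n+1 J's (n = 1, 2, …).
Setting n = 5 gives 10, 5, 15, 6 characters in each block.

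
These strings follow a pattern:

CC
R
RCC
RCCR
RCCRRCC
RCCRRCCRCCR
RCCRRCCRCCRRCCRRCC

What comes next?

RCCRRCCRCCRRCCRRCCRCCRRCCRCCR

From term 3 onward, concatenate the last term with the second-to-last: R·CC = RCC, RCC·R = RCCR, …
The next term joins RCCRRCCRCCRRCCRRCC and RCCRRCCRCCR.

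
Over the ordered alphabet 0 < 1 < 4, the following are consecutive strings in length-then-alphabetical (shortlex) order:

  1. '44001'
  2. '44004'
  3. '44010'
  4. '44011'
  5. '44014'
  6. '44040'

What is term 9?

Stepping forward 3 times from 44040: 44040 → 44041 → 44044, then the target.

44100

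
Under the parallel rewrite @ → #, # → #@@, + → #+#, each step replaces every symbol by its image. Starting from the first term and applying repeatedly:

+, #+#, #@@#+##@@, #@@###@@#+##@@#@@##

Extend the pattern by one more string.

Rewriting the 19 symbols of #@@###@@#+##@@#@@## one by one yields #@@ # # #@@ #@@ #@@ # # #@@ #+# #@@ #@@ # # #@@ # # #@@ #@@; concatenated:

#@@###@@#@@#@@###@@#+##@@#@@###@@###@@#@@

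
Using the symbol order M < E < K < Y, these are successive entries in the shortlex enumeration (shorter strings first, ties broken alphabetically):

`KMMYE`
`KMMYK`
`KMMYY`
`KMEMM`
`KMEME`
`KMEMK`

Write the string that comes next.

Treat KMEMK as a base-4 numeral over the given alphabet and add one, carrying through any trailing Y's.

KMEMY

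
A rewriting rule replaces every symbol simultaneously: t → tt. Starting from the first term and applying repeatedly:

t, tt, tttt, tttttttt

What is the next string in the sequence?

Expanding tttttttt: t→tt, t→tt, t→tt, t→tt, t→tt, t→tt, t→tt, t→tt. Concatenated: tt tt tt tt tt tt tt tt.

tttttttttttttttt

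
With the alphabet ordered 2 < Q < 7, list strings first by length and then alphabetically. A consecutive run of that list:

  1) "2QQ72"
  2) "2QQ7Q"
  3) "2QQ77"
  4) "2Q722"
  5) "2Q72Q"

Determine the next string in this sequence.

Find the rightmost character of 2Q72Q below 7, bump it to the next letter, and reset everything to its right to 2.

2Q727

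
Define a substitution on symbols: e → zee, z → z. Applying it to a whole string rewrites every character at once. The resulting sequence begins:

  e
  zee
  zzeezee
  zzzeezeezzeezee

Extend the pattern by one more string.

Rewriting the 15 symbols of zzzeezeezzeezee one by one yields z z z zee zee z zee zee z z zee zee z zee zee; concatenated:

zzzzeezeezzeezeezzzeezeezzeezee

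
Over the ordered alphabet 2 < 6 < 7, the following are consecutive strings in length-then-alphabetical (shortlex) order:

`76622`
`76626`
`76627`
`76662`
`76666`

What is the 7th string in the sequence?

76672

Continuing the enumeration 2 steps past 76666: 76666 → 76667 → (answer).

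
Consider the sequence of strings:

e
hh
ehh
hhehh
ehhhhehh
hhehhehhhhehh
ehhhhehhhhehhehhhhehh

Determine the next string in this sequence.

This is a Fibonacci-style word recurrence s(k) = s(k−2)·s(k−1): e.g. e·hh = ehh.
Continuing: hhehhehhhhehh · ehhhhehhhhehhehhhhehh gives term 8.

hhehhehhhhehhehhhhehhhhehhehhhhehh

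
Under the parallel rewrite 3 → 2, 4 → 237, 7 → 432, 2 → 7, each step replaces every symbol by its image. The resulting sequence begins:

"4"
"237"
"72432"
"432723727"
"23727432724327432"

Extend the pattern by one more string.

7243274322372743272372743223727

φ(23727432724327432) expands symbol-by-symbol to 7 2 432 7 432 237 2 7 432 7 237 2 7 432 237 2 7; joining the 17 pieces gives the next term.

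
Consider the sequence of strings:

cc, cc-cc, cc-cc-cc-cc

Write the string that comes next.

Each string is two copies of the previous one joined by '-'.
Doubling cc-cc-cc-cc with '-' between the halves:

cc-cc-cc-cc-cc-cc-cc-cc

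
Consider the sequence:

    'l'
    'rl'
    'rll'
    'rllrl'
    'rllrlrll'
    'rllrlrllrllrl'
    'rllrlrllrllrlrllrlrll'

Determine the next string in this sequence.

From term 3 onward, concatenate the last term with the second-to-last: rl·l = rll, rll·rl = rllrl, …
So term 8 is rllrlrllrllrlrllrlrll·rllrlrllrllrl.

rllrlrllrllrlrllrlrllrllrlrllrllrl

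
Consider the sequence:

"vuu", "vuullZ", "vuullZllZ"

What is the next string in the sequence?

vuullZllZllZ

Each term is the previous one with llZ appended.
So the next term is vuullZllZ·llZ.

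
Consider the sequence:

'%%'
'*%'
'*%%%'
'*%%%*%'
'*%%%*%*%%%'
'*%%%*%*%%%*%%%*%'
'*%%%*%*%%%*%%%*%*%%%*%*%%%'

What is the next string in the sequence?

This is a Fibonacci-style word recurrence s(k) = s(k−1)·s(k−2): e.g. *%·%% = *%%%.
Continuing: *%%%*%*%%%*%%%*%*%%%*%*%%% · *%%%*%*%%%*%%%*% gives term 8.

*%%%*%*%%%*%%%*%*%%%*%*%%%*%%%*%*%%%*%%%*%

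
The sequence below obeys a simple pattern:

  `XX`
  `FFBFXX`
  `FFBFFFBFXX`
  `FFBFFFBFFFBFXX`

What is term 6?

FFBFFFBFFFBFFFBFFFBFXX

Each term is the previous one with FFBF prepended.
From FFBFFFBFFFBFXX, 2 further steps: FFBFFFBFFFBFXX → FFBFFFBFFFBFFFBFXX → (answer).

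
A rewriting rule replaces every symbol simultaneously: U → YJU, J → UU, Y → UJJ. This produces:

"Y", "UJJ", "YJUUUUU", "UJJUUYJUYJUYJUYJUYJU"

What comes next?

YJUUUUUYJUYJUUJJUUYJUUJJUUYJUUJJUUYJUUJJUUYJUUJJUUYJU

φ(UJJUUYJUYJUYJUYJUYJU) expands symbol-by-symbol to YJU UU UU YJU YJU UJJ UU YJU UJJ UU YJU UJJ UU YJU UJJ UU YJU UJJ UU YJU; joining the 20 pieces gives the next term.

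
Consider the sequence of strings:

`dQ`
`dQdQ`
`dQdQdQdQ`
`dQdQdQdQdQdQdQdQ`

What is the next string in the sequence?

s(k+1) = s(k)·s(k) — each term doubles the last.
Doubling dQdQdQdQdQdQdQdQ:

dQdQdQdQdQdQdQdQdQdQdQdQdQdQdQdQ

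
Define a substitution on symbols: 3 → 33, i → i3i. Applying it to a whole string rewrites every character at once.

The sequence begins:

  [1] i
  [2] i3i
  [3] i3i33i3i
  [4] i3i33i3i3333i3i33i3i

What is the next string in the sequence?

Replace each of the 20 characters of i3i33i3i3333i3i33i3i in place — i3i 33 i3i 33 33 i3i 33 i3i 33 33 33 33 i3i 33 i3i 33 33 i3i 33 i3i — and concatenate.

i3i33i3i3333i3i33i3i33333333i3i33i3i3333i3i33i3i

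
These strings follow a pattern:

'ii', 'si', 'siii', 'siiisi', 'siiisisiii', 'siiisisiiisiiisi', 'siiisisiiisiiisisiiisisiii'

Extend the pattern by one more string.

siiisisiiisiiisisiiisisiiisiiisisiiisiiisi

This is a Fibonacci-style word recurrence s(k) = s(k−1)·s(k−2): e.g. si·ii = siii.
Continuing: siiisisiiisiiisisiiisisiii · siiisisiiisiiisi gives term 8.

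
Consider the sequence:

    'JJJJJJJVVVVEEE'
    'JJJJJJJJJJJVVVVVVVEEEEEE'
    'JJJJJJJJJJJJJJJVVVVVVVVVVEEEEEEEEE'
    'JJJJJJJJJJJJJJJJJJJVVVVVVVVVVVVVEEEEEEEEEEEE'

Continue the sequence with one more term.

JJJJJJJJJJJJJJJJJJJJJJJVVVVVVVVVVVVVVVVEEEEEEEEEEEEEEE

Term n consists of 4n+3 J's, followed by 3n+1 V's, followed by 3n E's (n = 1, 2, …).
At n = 5 the blocks have lengths 23, 16, 15.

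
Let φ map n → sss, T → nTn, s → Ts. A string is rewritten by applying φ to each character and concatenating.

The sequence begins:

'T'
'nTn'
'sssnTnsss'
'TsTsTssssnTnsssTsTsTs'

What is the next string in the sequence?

Applying the rule to each of the 21 symbols of TsTsTssssnTnsssTsTsTs gives the pieces nTn Ts nTn Ts nTn Ts Ts Ts Ts sss nTn sss Ts Ts Ts nTn Ts nTn Ts nTn Ts, which concatenate to the answer.

nTnTsnTnTsnTnTsTsTsTssssnTnsssTsTsTsnTnTsnTnTsnTnTs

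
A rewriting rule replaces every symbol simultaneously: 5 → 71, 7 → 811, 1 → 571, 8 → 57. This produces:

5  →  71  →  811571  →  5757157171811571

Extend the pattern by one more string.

Applying the rule to each of the 16 symbols of 5757157171811571 gives the pieces 71 811 71 811 571 71 811 571 811 571 57 571 571 71 811 571, which concatenate to the answer.

7181171811571718115718115715757157171811571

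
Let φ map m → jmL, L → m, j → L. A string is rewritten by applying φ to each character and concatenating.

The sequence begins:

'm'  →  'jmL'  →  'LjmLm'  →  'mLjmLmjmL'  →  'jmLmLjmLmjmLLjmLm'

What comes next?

LjmLmjmLmLjmLmjmLLjmLmmLjmLmjmL

Replace each of the 17 characters of jmLmLjmLmjmLLjmLm in place — L jmL m jmL m L jmL m jmL L jmL m m L jmL m jmL — and concatenate.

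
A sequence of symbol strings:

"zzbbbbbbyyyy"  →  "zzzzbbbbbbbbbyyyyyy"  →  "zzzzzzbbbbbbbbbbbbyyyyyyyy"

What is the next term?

Term n consists of 2n-2 z's, followed by 3n b's, followed by 2n y's, where the shown terms are n = 2, 3, 4.
At n = 5 the blocks have lengths 8, 15, 10.

zzzzzzzzbbbbbbbbbbbbbbbyyyyyyyyyy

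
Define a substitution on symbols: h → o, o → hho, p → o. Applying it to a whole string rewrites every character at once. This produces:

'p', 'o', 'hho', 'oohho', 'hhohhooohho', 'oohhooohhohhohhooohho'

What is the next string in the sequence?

hhohhooohhohhohhooohhooohhooohhohhohhooohho

Replace each of the 21 characters of oohhooohhohhohhooohho in place — hho hho o o hho hho hho o o hho o o hho o o hho hho hho o o hho — and concatenate.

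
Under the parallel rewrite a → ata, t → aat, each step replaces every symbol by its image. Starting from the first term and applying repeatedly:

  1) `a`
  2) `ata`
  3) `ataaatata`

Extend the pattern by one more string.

ataaatataataataaatataaatata

Expanding ataaatata: a→ata, t→aat, a→ata, a→ata, a→ata, t→aat, a→ata, t→aat, a→ata. Concatenated: ata aat ata ata ata aat ata aat ata.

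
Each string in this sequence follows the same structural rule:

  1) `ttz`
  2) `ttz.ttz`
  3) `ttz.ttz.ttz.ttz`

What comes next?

ttz.ttz.ttz.ttz.ttz.ttz.ttz.ttz

Each string is two copies of the previous one joined by '.'.
So the next term is two copies of ttz.ttz.ttz.ttz with '.' between the halves.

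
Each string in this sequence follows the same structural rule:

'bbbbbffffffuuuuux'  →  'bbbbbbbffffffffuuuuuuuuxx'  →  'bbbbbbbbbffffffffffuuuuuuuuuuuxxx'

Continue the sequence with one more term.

Each string has the form b^{2n+1} f^{2n+2} u^{3n-1} x^{n-1}, where the shown terms are n = 2, 3, 4.
Setting n = 5 gives 11, 12, 14, 4 characters in each block.

bbbbbbbbbbbffffffffffffuuuuuuuuuuuuuuxxxx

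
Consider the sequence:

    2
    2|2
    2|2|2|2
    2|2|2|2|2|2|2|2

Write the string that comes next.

Every step duplicates the string with '|' between the halves.
One more doubling of 2|2|2|2|2|2|2|2 gives the answer.

2|2|2|2|2|2|2|2|2|2|2|2|2|2|2|2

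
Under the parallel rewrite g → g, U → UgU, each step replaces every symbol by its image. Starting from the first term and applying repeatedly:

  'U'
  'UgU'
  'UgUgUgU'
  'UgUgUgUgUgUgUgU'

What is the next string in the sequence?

Replace each of the 15 characters of UgUgUgUgUgUgUgU in place — UgU g UgU g UgU g UgU g UgU g UgU g UgU g UgU — and concatenate.

UgUgUgUgUgUgUgUgUgUgUgUgUgUgUgU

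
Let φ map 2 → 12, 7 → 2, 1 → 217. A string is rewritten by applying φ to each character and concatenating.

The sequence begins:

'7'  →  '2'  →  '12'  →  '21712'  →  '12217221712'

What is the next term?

Apply φ to 12217221712 symbol by symbol: 1→217, 2→12, 2→12, 1→217, 7→2, 2→12, 2→12, 1→217, 7→2, 1→217, 2→12; joined: 217 12 12 217 2 12 12 217 2 217 12.

217121221721212217221712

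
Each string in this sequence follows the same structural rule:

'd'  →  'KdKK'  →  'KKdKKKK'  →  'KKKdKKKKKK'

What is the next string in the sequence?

Each term wraps the previous one in K on the left and KK on the right.
Applying this once more to KKKdKKKKKK:

KKKKdKKKKKKKK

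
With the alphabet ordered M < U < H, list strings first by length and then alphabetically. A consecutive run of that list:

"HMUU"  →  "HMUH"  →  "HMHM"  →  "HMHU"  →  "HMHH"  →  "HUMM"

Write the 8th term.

HUMH

Stepping forward 2 times from HUMM: HUMM → HUMU, then the target.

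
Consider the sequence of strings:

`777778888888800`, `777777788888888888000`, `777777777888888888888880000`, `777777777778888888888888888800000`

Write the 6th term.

The n-th term is 2n+1 7's then 3n+2 8's then n 0's, where the shown terms are n = 2, 3, 4, 5.
For term 6, n = 7, so the run lengths are 15, 23, 7.

777777777777777888888888888888888888880000000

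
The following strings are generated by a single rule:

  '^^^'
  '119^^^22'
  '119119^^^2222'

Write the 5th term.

119119119119^^^22222222

Every step adds 119 to the front and 22 to the end of the previous string.
From 119119^^^2222, 2 further steps: 119119^^^2222 → 119119119^^^222222 → (answer).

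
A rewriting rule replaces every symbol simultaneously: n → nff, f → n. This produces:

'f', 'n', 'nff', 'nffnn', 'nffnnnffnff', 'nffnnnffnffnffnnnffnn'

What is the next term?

Rewriting the 21 symbols of nffnnnffnffnffnnnffnn one by one yields nff n n nff nff nff n n nff n n nff n n nff nff nff n n nff nff; concatenated:

nffnnnffnffnffnnnffnnnffnnnffnffnffnnnffnff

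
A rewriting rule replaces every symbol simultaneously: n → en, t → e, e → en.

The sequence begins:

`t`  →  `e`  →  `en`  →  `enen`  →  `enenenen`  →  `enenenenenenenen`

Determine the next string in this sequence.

enenenenenenenenenenenenenenenen

φ(enenenenenenenen) expands symbol-by-symbol to en en en en en en en en en en en en en en en en; joining the 16 pieces gives the next term.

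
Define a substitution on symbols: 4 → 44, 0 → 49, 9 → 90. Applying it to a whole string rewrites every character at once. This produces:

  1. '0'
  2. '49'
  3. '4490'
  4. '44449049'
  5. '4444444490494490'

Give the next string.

44444444444444449049449044449049

Applying the rule to each of the 16 symbols of 4444444490494490 gives the pieces 44 44 44 44 44 44 44 44 90 49 44 90 44 44 90 49, which concatenate to the answer.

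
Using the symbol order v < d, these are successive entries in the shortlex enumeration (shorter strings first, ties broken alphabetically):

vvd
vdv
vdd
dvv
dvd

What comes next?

ddv

Treat dvd as a base-2 numeral over the given alphabet and add one, carrying through any trailing d's.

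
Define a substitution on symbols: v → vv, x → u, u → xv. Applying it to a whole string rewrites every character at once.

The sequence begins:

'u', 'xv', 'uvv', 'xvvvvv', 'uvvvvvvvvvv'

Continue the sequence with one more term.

Rewriting each symbol of uvvvvvvvvvv: u→xv, v→vv, v→vv, v→vv, v→vv, v→vv, v→vv, v→vv, v→vv, v→vv, v→vv, which concatenates to xv vv vv vv vv vv vv vv vv vv vv.

xvvvvvvvvvvvvvvvvvvvvv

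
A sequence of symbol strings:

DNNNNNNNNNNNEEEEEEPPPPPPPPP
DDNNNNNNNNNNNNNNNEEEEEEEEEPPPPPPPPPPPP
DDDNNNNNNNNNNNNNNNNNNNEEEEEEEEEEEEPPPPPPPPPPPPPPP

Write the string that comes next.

DDDDNNNNNNNNNNNNNNNNNNNNNNNEEEEEEEEEEEEEEEPPPPPPPPPPPPPPPPPP

Reading off run lengths: D runs 1, 2, 3; N runs 11, 15, 19; E runs 6, 9, 12; P runs 9, 12, 15 — each is linear in n, where the shown terms are n = 2, 3, 4.
At n = 5 the blocks have lengths 4, 23, 15, 18.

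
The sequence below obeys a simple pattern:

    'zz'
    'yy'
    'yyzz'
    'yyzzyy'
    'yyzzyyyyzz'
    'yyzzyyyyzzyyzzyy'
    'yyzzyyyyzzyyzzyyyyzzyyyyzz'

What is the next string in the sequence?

yyzzyyyyzzyyzzyyyyzzyyyyzzyyzzyyyyzzyyzzyy

From term 3 onward, concatenate the last term with the second-to-last: yy·zz = yyzz, yyzz·yy = yyzzyy, …
So term 8 is yyzzyyyyzzyyzzyyyyzzyyyyzz·yyzzyyyyzzyyzzyy.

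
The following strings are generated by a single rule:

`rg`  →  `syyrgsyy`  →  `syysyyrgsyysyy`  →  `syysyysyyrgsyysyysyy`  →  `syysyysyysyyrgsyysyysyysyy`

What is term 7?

syysyysyysyysyysyyrgsyysyysyysyysyysyy

s(k+1) = syy·s(k)·syy, so each term gains syy as a prefix and syy as a suffix.
From syysyysyysyyrgsyysyysyysyy, 2 further steps: syysyysyysyyrgsyysyysyysyy → syysyysyysyysyyrgsyysyysyysyysyy → (answer).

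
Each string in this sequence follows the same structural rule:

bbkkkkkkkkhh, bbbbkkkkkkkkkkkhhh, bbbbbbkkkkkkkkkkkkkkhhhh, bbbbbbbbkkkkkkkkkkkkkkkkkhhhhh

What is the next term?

bbbbbbbbbbkkkkkkkkkkkkkkkkkkkkhhhhhh

Each string has the form b^{2n-2} k^{3n+2} h^{n}, where the shown terms are n = 2, 3, 4, 5.
Setting n = 6 gives 10, 20, 6 characters in each block.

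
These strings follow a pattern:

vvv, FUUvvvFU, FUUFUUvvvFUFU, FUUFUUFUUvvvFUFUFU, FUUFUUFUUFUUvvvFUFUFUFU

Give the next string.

s(k+1) = FUU·s(k)·FU, so each term gains FUU as a prefix and FU as a suffix.
Applying this once more to FUUFUUFUUFUUvvvFUFUFUFU:

FUUFUUFUUFUUFUUvvvFUFUFUFUFU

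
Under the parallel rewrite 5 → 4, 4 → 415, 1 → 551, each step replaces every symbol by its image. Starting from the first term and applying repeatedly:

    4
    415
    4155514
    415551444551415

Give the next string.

φ(415551444551415) expands symbol-by-symbol to 415 551 4 4 4 551 415 415 415 4 4 551 415 551 4; joining the 15 pieces gives the next term.

415551444551415415415445514155514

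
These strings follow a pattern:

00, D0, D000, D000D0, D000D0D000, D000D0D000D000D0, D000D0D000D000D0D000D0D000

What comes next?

D000D0D000D000D0D000D0D000D000D0D000D000D0

From term 3 onward, concatenate the last term with the second-to-last: D0·00 = D000, D000·D0 = D000D0, …
Continuing: D000D0D000D000D0D000D0D000 · D000D0D000D000D0 gives term 8.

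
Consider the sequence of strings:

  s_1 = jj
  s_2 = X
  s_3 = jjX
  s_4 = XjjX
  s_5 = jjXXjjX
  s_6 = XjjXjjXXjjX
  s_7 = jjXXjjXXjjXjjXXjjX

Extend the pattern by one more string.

From term 3 onward, concatenate the second-to-last term with the last: jj·X = jjX, X·jjX = XjjX, …
The next term joins XjjXjjXXjjX and jjXXjjXXjjXjjXXjjX.

XjjXjjXXjjXjjXXjjXXjjXjjXXjjX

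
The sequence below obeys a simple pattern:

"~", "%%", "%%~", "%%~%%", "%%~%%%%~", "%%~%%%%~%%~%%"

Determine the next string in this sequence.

Each term (from the third on) is the previous term followed by the one before it: term 3 = %%·~ = %%~.
So term 7 is %%~%%%%~%%~%%·%%~%%%%~.

%%~%%%%~%%~%%%%~%%%%~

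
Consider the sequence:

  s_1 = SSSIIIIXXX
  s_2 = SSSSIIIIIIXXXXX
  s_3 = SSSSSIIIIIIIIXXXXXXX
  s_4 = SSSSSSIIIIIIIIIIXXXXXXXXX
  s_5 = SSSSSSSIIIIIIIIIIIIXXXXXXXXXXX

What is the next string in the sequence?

SSSSSSSSIIIIIIIIIIIIIIXXXXXXXXXXXXX

Term n consists of n+2 S's, followed by 2n+2 I's, followed by 2n+1 X's (n = 1, 2, …).
Setting n = 6 gives 8, 14, 13 characters in each block.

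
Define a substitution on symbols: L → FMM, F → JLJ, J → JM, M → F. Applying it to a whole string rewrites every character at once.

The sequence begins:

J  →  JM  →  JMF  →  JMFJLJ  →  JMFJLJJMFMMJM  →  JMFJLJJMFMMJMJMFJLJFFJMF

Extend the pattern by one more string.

Replace each of the 24 characters of JMFJLJJMFMMJMJMFJLJFFJMF in place — JM F JLJ JM FMM JM JM F JLJ F F JM F JM F JLJ JM FMM JM JLJ JLJ JM F JLJ — and concatenate.

JMFJLJJMFMMJMJMFJLJFFJMFJMFJLJJMFMMJMJLJJLJJMFJLJ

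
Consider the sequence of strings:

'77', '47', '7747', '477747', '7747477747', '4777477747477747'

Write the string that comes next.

77474777474777477747477747

From term 3 onward, concatenate the second-to-last term with the last: 77·47 = 7747, 47·7747 = 477747, …
So term 7 is 7747477747·4777477747477747.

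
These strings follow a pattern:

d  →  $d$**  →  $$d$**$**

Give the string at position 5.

$$$$d$**$**$**$**

Every step adds $ to the front and $** to the end of the previous string.
From $$d$**$**, 2 further steps: $$d$**$** → $$$d$**$**$** → (answer).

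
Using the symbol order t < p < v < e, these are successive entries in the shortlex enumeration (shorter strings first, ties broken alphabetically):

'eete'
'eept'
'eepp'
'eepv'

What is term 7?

eevp

Advancing 3 positions from eepv through eepv → eepe → eevt reaches term 7.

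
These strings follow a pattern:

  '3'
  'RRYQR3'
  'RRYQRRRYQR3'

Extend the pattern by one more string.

RRYQRRRYQRRRYQR3

Every step adds RRYQR at the front: s(k+1) = RRYQR·s(k).
So the next term is RRYQR·RRYQRRRYQR3.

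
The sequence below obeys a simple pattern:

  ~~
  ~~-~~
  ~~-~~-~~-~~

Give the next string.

~~-~~-~~-~~-~~-~~-~~-~~

Every step duplicates the string with '-' between the halves.
So the next term is two copies of ~~-~~-~~-~~ with '-' between the halves.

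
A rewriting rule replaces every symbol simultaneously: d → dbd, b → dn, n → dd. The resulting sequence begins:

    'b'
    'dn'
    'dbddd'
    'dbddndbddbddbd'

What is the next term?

dbddndbddbddddbddndbddbddndbddbddndbd

φ(dbddndbddbddbd) expands symbol-by-symbol to dbd dn dbd dbd dd dbd dn dbd dbd dn dbd dbd dn dbd; joining the 14 pieces gives the next term.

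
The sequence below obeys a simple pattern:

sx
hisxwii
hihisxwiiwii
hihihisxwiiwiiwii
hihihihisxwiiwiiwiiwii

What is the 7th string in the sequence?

Each term wraps the previous one in hi on the left and wii on the right.
From hihihihisxwiiwiiwiiwii, 2 further steps: hihihihisxwiiwiiwiiwii → hihihihihisxwiiwiiwiiwiiwii → (answer).

hihihihihihisxwiiwiiwiiwiiwiiwii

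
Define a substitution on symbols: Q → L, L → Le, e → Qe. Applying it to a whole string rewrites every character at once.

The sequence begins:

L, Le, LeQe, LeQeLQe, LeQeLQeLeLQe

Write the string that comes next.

Expanding LeQeLQeLeLQe: L→Le, e→Qe, Q→L, e→Qe, L→Le, Q→L, e→Qe, L→Le, e→Qe, L→Le, Q→L, e→Qe. Concatenated: Le Qe L Qe Le L Qe Le Qe Le L Qe.

LeQeLQeLeLQeLeQeLeLQe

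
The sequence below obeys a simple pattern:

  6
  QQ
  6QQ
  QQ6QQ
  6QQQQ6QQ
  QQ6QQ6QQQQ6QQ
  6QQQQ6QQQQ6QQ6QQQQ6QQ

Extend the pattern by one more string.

From term 3 onward, concatenate the second-to-last term with the last: 6·QQ = 6QQ, QQ·6QQ = QQ6QQ, …
Continuing: QQ6QQ6QQQQ6QQ · 6QQQQ6QQQQ6QQ6QQQQ6QQ gives term 8.

QQ6QQ6QQQQ6QQ6QQQQ6QQQQ6QQ6QQQQ6QQ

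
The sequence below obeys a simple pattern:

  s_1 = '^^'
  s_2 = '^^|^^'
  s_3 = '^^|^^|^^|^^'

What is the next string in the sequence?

Each string is two copies of the previous one joined by '|'.
One more doubling of ^^|^^|^^|^^ gives the answer.

^^|^^|^^|^^|^^|^^|^^|^^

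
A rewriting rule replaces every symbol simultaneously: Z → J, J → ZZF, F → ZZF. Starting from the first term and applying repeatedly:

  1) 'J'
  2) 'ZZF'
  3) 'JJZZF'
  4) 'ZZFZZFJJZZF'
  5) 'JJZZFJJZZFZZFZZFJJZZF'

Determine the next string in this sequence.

φ(JJZZFJJZZFZZFZZFJJZZF) expands symbol-by-symbol to ZZF ZZF J J ZZF ZZF ZZF J J ZZF J J ZZF J J ZZF ZZF ZZF J J ZZF; joining the 21 pieces gives the next term.

ZZFZZFJJZZFZZFZZFJJZZFJJZZFJJZZFZZFZZFJJZZF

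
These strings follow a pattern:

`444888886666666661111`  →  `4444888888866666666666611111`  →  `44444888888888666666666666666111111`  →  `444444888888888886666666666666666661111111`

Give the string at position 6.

44444444888888888888888666666666666666666666666111111111

The n-th term is n 4's then 2n-1 8's then 3n 6's then n+1 1's, where the shown terms are n = 3, 4, 5, 6.
At n = 8 the blocks have lengths 8, 15, 24, 9.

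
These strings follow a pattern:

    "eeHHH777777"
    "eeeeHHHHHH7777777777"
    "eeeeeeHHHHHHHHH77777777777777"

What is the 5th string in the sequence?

Term n consists of 2n e's, followed by 3n H's, followed by 4n+2 7's (n = 1, 2, …).
At n = 5 the blocks have lengths 10, 15, 22.

eeeeeeeeeeHHHHHHHHHHHHHHH7777777777777777777777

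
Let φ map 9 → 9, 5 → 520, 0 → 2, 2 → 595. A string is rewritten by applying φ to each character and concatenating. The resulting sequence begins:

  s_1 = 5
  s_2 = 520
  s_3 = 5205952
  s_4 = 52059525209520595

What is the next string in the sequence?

520595252095205955205952952059525209520

φ(52059525209520595) expands symbol-by-symbol to 520 595 2 520 9 520 595 520 595 2 9 520 595 2 520 9 520; joining the 17 pieces gives the next term.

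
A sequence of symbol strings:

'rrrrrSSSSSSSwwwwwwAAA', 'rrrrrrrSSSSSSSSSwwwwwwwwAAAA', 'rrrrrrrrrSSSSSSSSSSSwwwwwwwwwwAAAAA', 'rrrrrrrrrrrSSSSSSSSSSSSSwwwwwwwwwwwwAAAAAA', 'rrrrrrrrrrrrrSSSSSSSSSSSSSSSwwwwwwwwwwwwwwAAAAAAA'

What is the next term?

Reading off run lengths: r runs 5, 7, 9, 11, 13; S runs 7, 9, 11, 13, 15; w runs 6, 8, 10, 12, 14; A runs 3, 4, 5, 6, 7 — each is linear in n, where the shown terms are n = 3, 4, 5, 6, 7.
At n = 8 the blocks have lengths 15, 17, 16, 8.

rrrrrrrrrrrrrrrSSSSSSSSSSSSSSSSSwwwwwwwwwwwwwwwwAAAAAAAA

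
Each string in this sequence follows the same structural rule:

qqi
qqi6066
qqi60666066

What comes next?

Every step adds 6066 to the end: s(k+1) = s(k)·6066.
So the next term is qqi60666066·6066.

qqi606660666066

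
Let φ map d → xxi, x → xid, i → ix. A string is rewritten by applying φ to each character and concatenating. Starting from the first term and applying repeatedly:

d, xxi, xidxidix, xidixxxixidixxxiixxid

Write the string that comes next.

Rewriting the 21 symbols of xidixxxixidixxxiixxid one by one yields xid ix xxi ix xid xid xid ix xid ix xxi ix xid xid xid ix ix xid xid ix xxi; concatenated:

xidixxxiixxidxidxidixxidixxxiixxidxidxidixixxidxidixxxi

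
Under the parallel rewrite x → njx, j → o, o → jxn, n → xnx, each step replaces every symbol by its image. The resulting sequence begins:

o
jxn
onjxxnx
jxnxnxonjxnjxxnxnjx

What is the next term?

onjxxnxnjxxnxnjxjxnxnxonjxxnxonjxnjxxnxnjxxnxonjx

φ(jxnxnxonjxnjxxnxnjx) expands symbol-by-symbol to o njx xnx njx xnx njx jxn xnx o njx xnx o njx njx xnx njx xnx o njx; joining the 19 pieces gives the next term.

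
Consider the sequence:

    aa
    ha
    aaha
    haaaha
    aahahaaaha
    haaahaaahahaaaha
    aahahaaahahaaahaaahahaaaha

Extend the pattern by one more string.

haaahaaahahaaahaaahahaaahahaaahaaahahaaaha

Each term (from the third on) is the two preceding terms concatenated in order: term 3 = aa·ha = aaha.
So term 8 is haaahaaahahaaaha·aahahaaahahaaahaaahahaaaha.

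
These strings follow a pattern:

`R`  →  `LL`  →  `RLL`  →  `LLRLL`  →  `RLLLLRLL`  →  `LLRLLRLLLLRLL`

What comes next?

RLLLLRLLLLRLLRLLLLRLL

This is a Fibonacci-style word recurrence s(k) = s(k−2)·s(k−1): e.g. R·LL = RLL.
The next term joins RLLLLRLL and LLRLLRLLLLRLL.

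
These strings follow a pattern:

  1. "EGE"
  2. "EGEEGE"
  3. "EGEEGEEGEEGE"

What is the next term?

Each string is two copies of the previous one concatenated.
Doubling EGEEGEEGEEGE:

EGEEGEEGEEGEEGEEGEEGEEGE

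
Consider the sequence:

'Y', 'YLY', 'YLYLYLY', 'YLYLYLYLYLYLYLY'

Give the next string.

YLYLYLYLYLYLYLYLYLYLYLYLYLYLYLY

s(k+1) = s(k)·L·s(k) — each term doubles the last with 'L' between the halves.
One more doubling of YLYLYLYLYLYLYLY gives the answer.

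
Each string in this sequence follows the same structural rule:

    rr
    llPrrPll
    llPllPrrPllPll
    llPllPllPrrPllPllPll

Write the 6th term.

llPllPllPllPllPrrPllPllPllPllPll

Each term wraps the previous one in llP on the left and Pll on the right.
From llPllPllPrrPllPllPll, 2 further steps: llPllPllPrrPllPllPll → llPllPllPllPrrPllPllPllPll → (answer).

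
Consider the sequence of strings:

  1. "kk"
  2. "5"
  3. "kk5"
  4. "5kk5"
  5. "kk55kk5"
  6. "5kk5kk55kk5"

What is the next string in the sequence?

kk55kk55kk5kk55kk5

From term 3 onward, concatenate the second-to-last term with the last: kk·5 = kk5, 5·kk5 = 5kk5, …
The next term joins kk55kk5 and 5kk5kk55kk5.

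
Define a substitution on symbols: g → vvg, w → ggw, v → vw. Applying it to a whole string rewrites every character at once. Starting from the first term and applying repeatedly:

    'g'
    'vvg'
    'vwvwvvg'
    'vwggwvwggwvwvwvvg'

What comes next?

vwggwvvgvvgggwvwggwvvgvvgggwvwggwvwggwvwvwvvg

Applying the rule to each of the 17 symbols of vwggwvwggwvwvwvvg gives the pieces vw ggw vvg vvg ggw vw ggw vvg vvg ggw vw ggw vw ggw vw vw vvg, which concatenate to the answer.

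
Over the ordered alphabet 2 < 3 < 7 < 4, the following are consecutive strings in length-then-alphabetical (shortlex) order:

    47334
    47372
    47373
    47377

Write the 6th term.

47342

Continuing the enumeration 2 steps past 47377: 47377 → 47374 → (answer).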